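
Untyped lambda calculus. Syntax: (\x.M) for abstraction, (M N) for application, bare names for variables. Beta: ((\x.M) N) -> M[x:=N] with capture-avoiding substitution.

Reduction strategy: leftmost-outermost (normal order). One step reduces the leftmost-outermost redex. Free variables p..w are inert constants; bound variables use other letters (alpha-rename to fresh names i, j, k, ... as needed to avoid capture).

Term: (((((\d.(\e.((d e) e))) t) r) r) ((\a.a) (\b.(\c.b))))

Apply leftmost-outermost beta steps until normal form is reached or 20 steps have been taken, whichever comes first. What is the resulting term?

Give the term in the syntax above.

Answer: ((((t r) r) r) (\b.(\c.b)))

Derivation:
Step 0: (((((\d.(\e.((d e) e))) t) r) r) ((\a.a) (\b.(\c.b))))
Step 1: ((((\e.((t e) e)) r) r) ((\a.a) (\b.(\c.b))))
Step 2: ((((t r) r) r) ((\a.a) (\b.(\c.b))))
Step 3: ((((t r) r) r) (\b.(\c.b)))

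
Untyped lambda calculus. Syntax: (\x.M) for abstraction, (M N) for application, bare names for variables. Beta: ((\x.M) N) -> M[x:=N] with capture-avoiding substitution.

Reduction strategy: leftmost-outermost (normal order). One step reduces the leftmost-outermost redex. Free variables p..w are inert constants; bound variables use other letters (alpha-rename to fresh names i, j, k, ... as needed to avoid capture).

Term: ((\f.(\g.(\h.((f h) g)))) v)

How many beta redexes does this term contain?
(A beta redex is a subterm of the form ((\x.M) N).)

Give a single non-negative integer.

Term: ((\f.(\g.(\h.((f h) g)))) v)
  Redex: ((\f.(\g.(\h.((f h) g)))) v)
Total redexes: 1

Answer: 1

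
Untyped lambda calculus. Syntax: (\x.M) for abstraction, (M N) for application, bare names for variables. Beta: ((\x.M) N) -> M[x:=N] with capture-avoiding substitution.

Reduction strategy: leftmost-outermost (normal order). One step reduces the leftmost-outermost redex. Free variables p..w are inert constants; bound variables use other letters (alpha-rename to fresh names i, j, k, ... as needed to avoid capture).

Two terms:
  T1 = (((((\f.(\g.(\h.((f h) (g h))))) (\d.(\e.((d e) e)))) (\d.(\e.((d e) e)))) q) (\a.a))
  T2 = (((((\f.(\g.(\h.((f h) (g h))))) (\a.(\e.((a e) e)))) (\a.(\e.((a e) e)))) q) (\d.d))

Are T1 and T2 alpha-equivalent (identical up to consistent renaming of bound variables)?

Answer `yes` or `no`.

Answer: yes

Derivation:
Term 1: (((((\f.(\g.(\h.((f h) (g h))))) (\d.(\e.((d e) e)))) (\d.(\e.((d e) e)))) q) (\a.a))
Term 2: (((((\f.(\g.(\h.((f h) (g h))))) (\a.(\e.((a e) e)))) (\a.(\e.((a e) e)))) q) (\d.d))
Alpha-equivalence: compare structure up to binder renaming.
Result: True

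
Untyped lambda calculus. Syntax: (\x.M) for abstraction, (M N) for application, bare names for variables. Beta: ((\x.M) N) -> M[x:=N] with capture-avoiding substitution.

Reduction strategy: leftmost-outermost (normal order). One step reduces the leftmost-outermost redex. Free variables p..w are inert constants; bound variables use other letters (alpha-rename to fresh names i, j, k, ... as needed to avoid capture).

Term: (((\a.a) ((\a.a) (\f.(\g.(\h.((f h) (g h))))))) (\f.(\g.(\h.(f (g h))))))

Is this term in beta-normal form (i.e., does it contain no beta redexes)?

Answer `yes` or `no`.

Term: (((\a.a) ((\a.a) (\f.(\g.(\h.((f h) (g h))))))) (\f.(\g.(\h.(f (g h))))))
Found 2 beta redex(es).

Answer: no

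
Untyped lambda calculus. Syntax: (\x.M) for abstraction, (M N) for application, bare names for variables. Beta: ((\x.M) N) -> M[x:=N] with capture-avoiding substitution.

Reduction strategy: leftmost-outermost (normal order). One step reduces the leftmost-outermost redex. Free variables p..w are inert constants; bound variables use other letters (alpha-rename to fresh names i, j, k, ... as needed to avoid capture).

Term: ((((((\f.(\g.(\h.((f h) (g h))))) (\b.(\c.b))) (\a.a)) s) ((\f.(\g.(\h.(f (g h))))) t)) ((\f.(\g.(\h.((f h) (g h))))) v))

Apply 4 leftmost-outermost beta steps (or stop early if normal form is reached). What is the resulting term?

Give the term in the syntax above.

Answer: ((((\c.s) ((\a.a) s)) ((\f.(\g.(\h.(f (g h))))) t)) ((\f.(\g.(\h.((f h) (g h))))) v))

Derivation:
Step 0: ((((((\f.(\g.(\h.((f h) (g h))))) (\b.(\c.b))) (\a.a)) s) ((\f.(\g.(\h.(f (g h))))) t)) ((\f.(\g.(\h.((f h) (g h))))) v))
Step 1: (((((\g.(\h.(((\b.(\c.b)) h) (g h)))) (\a.a)) s) ((\f.(\g.(\h.(f (g h))))) t)) ((\f.(\g.(\h.((f h) (g h))))) v))
Step 2: ((((\h.(((\b.(\c.b)) h) ((\a.a) h))) s) ((\f.(\g.(\h.(f (g h))))) t)) ((\f.(\g.(\h.((f h) (g h))))) v))
Step 3: (((((\b.(\c.b)) s) ((\a.a) s)) ((\f.(\g.(\h.(f (g h))))) t)) ((\f.(\g.(\h.((f h) (g h))))) v))
Step 4: ((((\c.s) ((\a.a) s)) ((\f.(\g.(\h.(f (g h))))) t)) ((\f.(\g.(\h.((f h) (g h))))) v))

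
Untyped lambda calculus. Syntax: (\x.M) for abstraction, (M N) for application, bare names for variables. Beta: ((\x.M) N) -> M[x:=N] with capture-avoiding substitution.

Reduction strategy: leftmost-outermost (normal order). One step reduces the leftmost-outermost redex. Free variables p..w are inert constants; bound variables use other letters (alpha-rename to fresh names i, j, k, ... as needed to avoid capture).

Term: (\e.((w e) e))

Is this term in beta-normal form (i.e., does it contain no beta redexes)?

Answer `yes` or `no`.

Term: (\e.((w e) e))
No beta redexes found.

Answer: yes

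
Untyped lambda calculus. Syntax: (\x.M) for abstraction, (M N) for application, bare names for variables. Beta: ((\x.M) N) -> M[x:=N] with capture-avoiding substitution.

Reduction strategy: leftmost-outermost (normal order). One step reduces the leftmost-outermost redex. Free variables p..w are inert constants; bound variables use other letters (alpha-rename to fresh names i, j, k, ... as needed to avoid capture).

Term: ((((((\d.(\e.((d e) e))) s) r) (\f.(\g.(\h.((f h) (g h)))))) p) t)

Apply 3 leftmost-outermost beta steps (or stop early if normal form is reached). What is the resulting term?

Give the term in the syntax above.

Answer: (((((s r) r) (\f.(\g.(\h.((f h) (g h)))))) p) t)

Derivation:
Step 0: ((((((\d.(\e.((d e) e))) s) r) (\f.(\g.(\h.((f h) (g h)))))) p) t)
Step 1: (((((\e.((s e) e)) r) (\f.(\g.(\h.((f h) (g h)))))) p) t)
Step 2: (((((s r) r) (\f.(\g.(\h.((f h) (g h)))))) p) t)
Step 3: (normal form reached)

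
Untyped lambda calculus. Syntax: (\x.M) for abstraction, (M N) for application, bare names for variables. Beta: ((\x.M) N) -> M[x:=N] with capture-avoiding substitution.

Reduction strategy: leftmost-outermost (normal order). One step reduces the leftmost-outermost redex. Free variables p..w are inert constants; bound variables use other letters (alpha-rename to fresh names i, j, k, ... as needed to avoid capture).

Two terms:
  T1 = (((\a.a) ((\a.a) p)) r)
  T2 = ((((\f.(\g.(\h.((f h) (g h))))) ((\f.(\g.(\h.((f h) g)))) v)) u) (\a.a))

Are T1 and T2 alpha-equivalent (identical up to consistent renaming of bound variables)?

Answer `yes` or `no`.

Answer: no

Derivation:
Term 1: (((\a.a) ((\a.a) p)) r)
Term 2: ((((\f.(\g.(\h.((f h) (g h))))) ((\f.(\g.(\h.((f h) g)))) v)) u) (\a.a))
Alpha-equivalence: compare structure up to binder renaming.
Result: False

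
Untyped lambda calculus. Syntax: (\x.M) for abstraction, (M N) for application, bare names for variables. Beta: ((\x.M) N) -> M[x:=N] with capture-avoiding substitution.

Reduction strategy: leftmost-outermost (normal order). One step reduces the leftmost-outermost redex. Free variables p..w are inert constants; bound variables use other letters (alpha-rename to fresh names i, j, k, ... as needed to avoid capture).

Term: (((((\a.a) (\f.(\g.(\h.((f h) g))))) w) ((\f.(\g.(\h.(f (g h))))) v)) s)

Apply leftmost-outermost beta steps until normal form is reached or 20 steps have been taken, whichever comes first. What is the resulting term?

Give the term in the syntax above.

Answer: ((w s) (\g.(\h.(v (g h)))))

Derivation:
Step 0: (((((\a.a) (\f.(\g.(\h.((f h) g))))) w) ((\f.(\g.(\h.(f (g h))))) v)) s)
Step 1: ((((\f.(\g.(\h.((f h) g)))) w) ((\f.(\g.(\h.(f (g h))))) v)) s)
Step 2: (((\g.(\h.((w h) g))) ((\f.(\g.(\h.(f (g h))))) v)) s)
Step 3: ((\h.((w h) ((\f.(\g.(\h.(f (g h))))) v))) s)
Step 4: ((w s) ((\f.(\g.(\h.(f (g h))))) v))
Step 5: ((w s) (\g.(\h.(v (g h)))))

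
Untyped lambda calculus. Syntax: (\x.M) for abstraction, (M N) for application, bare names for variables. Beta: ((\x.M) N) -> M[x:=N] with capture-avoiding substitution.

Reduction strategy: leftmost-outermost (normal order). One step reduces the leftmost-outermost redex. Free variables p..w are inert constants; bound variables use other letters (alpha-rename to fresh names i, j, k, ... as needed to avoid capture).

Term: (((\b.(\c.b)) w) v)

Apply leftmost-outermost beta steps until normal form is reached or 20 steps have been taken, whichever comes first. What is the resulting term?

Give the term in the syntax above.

Answer: w

Derivation:
Step 0: (((\b.(\c.b)) w) v)
Step 1: ((\c.w) v)
Step 2: w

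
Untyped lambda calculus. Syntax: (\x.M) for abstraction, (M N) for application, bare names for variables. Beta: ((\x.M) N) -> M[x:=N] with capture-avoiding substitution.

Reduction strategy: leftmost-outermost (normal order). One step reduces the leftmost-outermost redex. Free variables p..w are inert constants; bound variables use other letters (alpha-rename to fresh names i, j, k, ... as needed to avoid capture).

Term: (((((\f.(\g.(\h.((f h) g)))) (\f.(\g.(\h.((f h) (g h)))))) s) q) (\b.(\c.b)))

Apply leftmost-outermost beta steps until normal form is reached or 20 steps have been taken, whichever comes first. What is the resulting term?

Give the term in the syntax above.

Answer: ((q (\b.(\c.b))) (s (\b.(\c.b))))

Derivation:
Step 0: (((((\f.(\g.(\h.((f h) g)))) (\f.(\g.(\h.((f h) (g h)))))) s) q) (\b.(\c.b)))
Step 1: ((((\g.(\h.(((\f.(\g.(\h.((f h) (g h))))) h) g))) s) q) (\b.(\c.b)))
Step 2: (((\h.(((\f.(\g.(\h.((f h) (g h))))) h) s)) q) (\b.(\c.b)))
Step 3: ((((\f.(\g.(\h.((f h) (g h))))) q) s) (\b.(\c.b)))
Step 4: (((\g.(\h.((q h) (g h)))) s) (\b.(\c.b)))
Step 5: ((\h.((q h) (s h))) (\b.(\c.b)))
Step 6: ((q (\b.(\c.b))) (s (\b.(\c.b))))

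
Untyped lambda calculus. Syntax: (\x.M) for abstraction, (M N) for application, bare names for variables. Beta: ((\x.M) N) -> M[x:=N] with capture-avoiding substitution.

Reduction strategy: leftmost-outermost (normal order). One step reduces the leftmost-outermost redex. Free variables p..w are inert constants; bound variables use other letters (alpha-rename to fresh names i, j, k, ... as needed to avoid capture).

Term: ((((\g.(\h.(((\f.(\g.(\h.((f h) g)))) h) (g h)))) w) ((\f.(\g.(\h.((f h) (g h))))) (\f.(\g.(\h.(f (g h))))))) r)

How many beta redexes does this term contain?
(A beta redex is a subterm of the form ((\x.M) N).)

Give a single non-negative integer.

Answer: 3

Derivation:
Term: ((((\g.(\h.(((\f.(\g.(\h.((f h) g)))) h) (g h)))) w) ((\f.(\g.(\h.((f h) (g h))))) (\f.(\g.(\h.(f (g h))))))) r)
  Redex: ((\g.(\h.(((\f.(\g.(\h.((f h) g)))) h) (g h)))) w)
  Redex: ((\f.(\g.(\h.((f h) g)))) h)
  Redex: ((\f.(\g.(\h.((f h) (g h))))) (\f.(\g.(\h.(f (g h))))))
Total redexes: 3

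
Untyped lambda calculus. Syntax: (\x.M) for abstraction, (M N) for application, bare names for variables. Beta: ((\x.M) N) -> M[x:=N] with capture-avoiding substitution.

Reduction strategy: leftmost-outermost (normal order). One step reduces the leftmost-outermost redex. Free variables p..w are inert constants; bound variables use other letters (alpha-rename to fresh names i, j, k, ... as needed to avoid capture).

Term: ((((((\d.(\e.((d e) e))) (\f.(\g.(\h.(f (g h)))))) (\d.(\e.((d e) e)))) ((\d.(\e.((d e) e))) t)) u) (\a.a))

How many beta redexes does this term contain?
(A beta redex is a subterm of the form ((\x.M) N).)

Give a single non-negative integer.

Term: ((((((\d.(\e.((d e) e))) (\f.(\g.(\h.(f (g h)))))) (\d.(\e.((d e) e)))) ((\d.(\e.((d e) e))) t)) u) (\a.a))
  Redex: ((\d.(\e.((d e) e))) (\f.(\g.(\h.(f (g h))))))
  Redex: ((\d.(\e.((d e) e))) t)
Total redexes: 2

Answer: 2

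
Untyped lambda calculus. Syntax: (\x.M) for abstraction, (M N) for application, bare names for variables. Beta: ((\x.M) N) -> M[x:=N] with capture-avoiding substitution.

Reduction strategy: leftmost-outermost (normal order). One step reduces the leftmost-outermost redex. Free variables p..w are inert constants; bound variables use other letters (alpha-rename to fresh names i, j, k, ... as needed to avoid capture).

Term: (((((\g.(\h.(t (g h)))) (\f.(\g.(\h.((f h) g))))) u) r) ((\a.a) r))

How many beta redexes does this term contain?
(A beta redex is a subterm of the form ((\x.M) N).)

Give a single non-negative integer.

Answer: 2

Derivation:
Term: (((((\g.(\h.(t (g h)))) (\f.(\g.(\h.((f h) g))))) u) r) ((\a.a) r))
  Redex: ((\g.(\h.(t (g h)))) (\f.(\g.(\h.((f h) g)))))
  Redex: ((\a.a) r)
Total redexes: 2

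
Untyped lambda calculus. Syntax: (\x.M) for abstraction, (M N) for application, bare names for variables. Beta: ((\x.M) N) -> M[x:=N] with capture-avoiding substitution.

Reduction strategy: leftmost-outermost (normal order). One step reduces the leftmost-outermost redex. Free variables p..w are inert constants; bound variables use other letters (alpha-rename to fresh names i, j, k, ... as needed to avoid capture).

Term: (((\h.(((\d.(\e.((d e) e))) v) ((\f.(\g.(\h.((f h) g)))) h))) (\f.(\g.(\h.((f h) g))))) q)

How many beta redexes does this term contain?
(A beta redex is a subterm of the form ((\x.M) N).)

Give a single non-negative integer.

Answer: 3

Derivation:
Term: (((\h.(((\d.(\e.((d e) e))) v) ((\f.(\g.(\h.((f h) g)))) h))) (\f.(\g.(\h.((f h) g))))) q)
  Redex: ((\h.(((\d.(\e.((d e) e))) v) ((\f.(\g.(\h.((f h) g)))) h))) (\f.(\g.(\h.((f h) g)))))
  Redex: ((\d.(\e.((d e) e))) v)
  Redex: ((\f.(\g.(\h.((f h) g)))) h)
Total redexes: 3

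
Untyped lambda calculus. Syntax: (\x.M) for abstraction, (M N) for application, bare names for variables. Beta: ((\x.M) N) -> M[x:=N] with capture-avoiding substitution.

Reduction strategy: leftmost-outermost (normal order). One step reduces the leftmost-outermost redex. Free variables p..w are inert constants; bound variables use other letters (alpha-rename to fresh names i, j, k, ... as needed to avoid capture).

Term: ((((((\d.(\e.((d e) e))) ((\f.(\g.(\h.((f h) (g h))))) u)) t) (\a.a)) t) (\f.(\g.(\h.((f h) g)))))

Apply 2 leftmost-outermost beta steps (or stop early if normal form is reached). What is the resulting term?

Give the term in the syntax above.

Step 0: ((((((\d.(\e.((d e) e))) ((\f.(\g.(\h.((f h) (g h))))) u)) t) (\a.a)) t) (\f.(\g.(\h.((f h) g)))))
Step 1: (((((\e.((((\f.(\g.(\h.((f h) (g h))))) u) e) e)) t) (\a.a)) t) (\f.(\g.(\h.((f h) g)))))
Step 2: (((((((\f.(\g.(\h.((f h) (g h))))) u) t) t) (\a.a)) t) (\f.(\g.(\h.((f h) g)))))

Answer: (((((((\f.(\g.(\h.((f h) (g h))))) u) t) t) (\a.a)) t) (\f.(\g.(\h.((f h) g)))))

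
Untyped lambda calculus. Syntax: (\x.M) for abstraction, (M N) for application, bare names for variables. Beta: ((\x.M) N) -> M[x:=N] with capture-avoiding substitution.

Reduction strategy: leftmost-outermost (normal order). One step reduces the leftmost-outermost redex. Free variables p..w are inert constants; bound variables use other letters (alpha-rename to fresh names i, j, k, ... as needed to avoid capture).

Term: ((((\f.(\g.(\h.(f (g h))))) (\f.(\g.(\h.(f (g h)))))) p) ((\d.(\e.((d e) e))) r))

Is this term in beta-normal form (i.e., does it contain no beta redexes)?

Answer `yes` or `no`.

Answer: no

Derivation:
Term: ((((\f.(\g.(\h.(f (g h))))) (\f.(\g.(\h.(f (g h)))))) p) ((\d.(\e.((d e) e))) r))
Found 2 beta redex(es).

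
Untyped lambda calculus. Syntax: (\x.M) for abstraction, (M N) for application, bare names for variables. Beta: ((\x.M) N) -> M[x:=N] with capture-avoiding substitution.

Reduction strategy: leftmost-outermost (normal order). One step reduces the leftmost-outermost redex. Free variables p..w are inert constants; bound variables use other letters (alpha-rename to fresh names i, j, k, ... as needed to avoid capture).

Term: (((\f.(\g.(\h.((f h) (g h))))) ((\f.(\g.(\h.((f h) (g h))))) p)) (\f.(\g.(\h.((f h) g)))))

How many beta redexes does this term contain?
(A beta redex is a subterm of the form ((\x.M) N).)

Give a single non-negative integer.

Term: (((\f.(\g.(\h.((f h) (g h))))) ((\f.(\g.(\h.((f h) (g h))))) p)) (\f.(\g.(\h.((f h) g)))))
  Redex: ((\f.(\g.(\h.((f h) (g h))))) ((\f.(\g.(\h.((f h) (g h))))) p))
  Redex: ((\f.(\g.(\h.((f h) (g h))))) p)
Total redexes: 2

Answer: 2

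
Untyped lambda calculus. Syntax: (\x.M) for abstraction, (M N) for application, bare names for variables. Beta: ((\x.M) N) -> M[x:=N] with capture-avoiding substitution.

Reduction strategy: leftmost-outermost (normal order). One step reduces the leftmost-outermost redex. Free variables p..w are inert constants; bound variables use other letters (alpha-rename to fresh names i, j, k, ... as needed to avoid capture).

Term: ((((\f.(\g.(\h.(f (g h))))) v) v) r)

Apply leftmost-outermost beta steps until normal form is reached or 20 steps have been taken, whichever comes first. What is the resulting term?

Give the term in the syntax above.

Step 0: ((((\f.(\g.(\h.(f (g h))))) v) v) r)
Step 1: (((\g.(\h.(v (g h)))) v) r)
Step 2: ((\h.(v (v h))) r)
Step 3: (v (v r))

Answer: (v (v r))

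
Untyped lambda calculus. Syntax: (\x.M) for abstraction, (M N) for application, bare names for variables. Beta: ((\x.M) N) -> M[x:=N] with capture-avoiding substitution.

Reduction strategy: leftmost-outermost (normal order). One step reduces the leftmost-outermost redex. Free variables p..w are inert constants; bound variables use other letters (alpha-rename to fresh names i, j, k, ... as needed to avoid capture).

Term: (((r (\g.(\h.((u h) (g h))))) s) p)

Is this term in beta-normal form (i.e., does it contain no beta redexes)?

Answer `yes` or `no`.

Term: (((r (\g.(\h.((u h) (g h))))) s) p)
No beta redexes found.

Answer: yes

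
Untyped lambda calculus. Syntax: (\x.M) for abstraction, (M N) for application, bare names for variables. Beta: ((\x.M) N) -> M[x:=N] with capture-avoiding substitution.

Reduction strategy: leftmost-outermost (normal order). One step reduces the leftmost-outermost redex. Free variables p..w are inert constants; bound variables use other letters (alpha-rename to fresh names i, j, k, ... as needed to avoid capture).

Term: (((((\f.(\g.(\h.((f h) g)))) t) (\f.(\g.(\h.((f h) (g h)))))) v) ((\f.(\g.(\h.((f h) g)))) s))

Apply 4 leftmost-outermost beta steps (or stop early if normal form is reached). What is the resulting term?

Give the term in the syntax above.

Step 0: (((((\f.(\g.(\h.((f h) g)))) t) (\f.(\g.(\h.((f h) (g h)))))) v) ((\f.(\g.(\h.((f h) g)))) s))
Step 1: ((((\g.(\h.((t h) g))) (\f.(\g.(\h.((f h) (g h)))))) v) ((\f.(\g.(\h.((f h) g)))) s))
Step 2: (((\h.((t h) (\f.(\g.(\h.((f h) (g h))))))) v) ((\f.(\g.(\h.((f h) g)))) s))
Step 3: (((t v) (\f.(\g.(\h.((f h) (g h)))))) ((\f.(\g.(\h.((f h) g)))) s))
Step 4: (((t v) (\f.(\g.(\h.((f h) (g h)))))) (\g.(\h.((s h) g))))

Answer: (((t v) (\f.(\g.(\h.((f h) (g h)))))) (\g.(\h.((s h) g))))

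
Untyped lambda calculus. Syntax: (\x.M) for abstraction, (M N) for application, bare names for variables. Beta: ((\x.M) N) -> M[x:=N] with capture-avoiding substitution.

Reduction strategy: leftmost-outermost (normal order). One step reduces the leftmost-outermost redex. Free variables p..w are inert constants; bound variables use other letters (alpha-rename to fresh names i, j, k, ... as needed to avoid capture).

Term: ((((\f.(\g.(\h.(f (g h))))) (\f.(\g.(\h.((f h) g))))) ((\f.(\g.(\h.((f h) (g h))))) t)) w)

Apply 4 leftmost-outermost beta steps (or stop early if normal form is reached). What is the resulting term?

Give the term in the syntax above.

Answer: (\g.(\h.(((((\f.(\g.(\h.((f h) (g h))))) t) w) h) g)))

Derivation:
Step 0: ((((\f.(\g.(\h.(f (g h))))) (\f.(\g.(\h.((f h) g))))) ((\f.(\g.(\h.((f h) (g h))))) t)) w)
Step 1: (((\g.(\h.((\f.(\g.(\h.((f h) g)))) (g h)))) ((\f.(\g.(\h.((f h) (g h))))) t)) w)
Step 2: ((\h.((\f.(\g.(\h.((f h) g)))) (((\f.(\g.(\h.((f h) (g h))))) t) h))) w)
Step 3: ((\f.(\g.(\h.((f h) g)))) (((\f.(\g.(\h.((f h) (g h))))) t) w))
Step 4: (\g.(\h.(((((\f.(\g.(\h.((f h) (g h))))) t) w) h) g)))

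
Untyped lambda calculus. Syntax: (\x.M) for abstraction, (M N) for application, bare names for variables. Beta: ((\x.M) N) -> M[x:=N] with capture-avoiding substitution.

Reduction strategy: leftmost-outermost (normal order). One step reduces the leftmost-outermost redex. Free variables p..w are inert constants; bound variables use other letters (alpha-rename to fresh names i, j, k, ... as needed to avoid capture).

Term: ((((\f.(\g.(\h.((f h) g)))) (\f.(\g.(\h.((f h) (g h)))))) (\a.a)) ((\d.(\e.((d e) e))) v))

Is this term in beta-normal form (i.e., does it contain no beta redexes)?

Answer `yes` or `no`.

Term: ((((\f.(\g.(\h.((f h) g)))) (\f.(\g.(\h.((f h) (g h)))))) (\a.a)) ((\d.(\e.((d e) e))) v))
Found 2 beta redex(es).

Answer: no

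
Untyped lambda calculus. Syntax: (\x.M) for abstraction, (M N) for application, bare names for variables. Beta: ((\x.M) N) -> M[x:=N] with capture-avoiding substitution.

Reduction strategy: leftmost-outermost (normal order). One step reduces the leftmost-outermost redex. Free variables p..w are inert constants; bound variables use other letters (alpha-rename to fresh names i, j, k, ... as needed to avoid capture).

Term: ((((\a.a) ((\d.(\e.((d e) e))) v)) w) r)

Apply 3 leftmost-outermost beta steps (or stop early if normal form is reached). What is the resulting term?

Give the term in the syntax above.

Answer: (((v w) w) r)

Derivation:
Step 0: ((((\a.a) ((\d.(\e.((d e) e))) v)) w) r)
Step 1: ((((\d.(\e.((d e) e))) v) w) r)
Step 2: (((\e.((v e) e)) w) r)
Step 3: (((v w) w) r)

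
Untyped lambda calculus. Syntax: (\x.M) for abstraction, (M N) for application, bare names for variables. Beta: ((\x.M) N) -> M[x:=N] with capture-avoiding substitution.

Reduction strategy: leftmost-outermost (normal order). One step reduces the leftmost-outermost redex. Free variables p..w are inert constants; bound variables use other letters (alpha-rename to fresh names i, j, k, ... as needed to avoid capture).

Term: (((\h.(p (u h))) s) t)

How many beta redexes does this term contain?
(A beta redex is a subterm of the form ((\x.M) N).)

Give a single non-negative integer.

Answer: 1

Derivation:
Term: (((\h.(p (u h))) s) t)
  Redex: ((\h.(p (u h))) s)
Total redexes: 1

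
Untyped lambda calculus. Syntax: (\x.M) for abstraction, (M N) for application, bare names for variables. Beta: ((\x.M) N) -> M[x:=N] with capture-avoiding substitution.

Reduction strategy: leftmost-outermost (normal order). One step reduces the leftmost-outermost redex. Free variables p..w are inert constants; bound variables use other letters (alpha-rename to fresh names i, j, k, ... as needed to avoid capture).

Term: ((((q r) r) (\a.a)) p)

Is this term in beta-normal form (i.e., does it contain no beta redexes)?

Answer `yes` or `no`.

Answer: yes

Derivation:
Term: ((((q r) r) (\a.a)) p)
No beta redexes found.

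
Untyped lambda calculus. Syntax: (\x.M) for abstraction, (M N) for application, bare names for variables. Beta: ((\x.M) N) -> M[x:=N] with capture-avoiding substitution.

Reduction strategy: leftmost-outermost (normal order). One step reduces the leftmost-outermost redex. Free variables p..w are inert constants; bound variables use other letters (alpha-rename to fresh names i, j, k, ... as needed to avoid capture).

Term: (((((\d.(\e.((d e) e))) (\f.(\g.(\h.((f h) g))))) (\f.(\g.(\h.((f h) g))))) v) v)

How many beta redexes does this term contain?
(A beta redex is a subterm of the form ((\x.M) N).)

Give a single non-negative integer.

Answer: 1

Derivation:
Term: (((((\d.(\e.((d e) e))) (\f.(\g.(\h.((f h) g))))) (\f.(\g.(\h.((f h) g))))) v) v)
  Redex: ((\d.(\e.((d e) e))) (\f.(\g.(\h.((f h) g)))))
Total redexes: 1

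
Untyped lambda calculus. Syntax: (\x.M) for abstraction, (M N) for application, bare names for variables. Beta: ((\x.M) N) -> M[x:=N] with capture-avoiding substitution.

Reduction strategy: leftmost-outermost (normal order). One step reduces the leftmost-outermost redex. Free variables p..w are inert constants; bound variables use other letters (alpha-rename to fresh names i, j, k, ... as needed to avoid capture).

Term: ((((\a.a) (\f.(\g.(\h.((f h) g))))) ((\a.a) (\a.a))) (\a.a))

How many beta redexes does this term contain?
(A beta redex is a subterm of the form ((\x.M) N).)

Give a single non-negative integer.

Term: ((((\a.a) (\f.(\g.(\h.((f h) g))))) ((\a.a) (\a.a))) (\a.a))
  Redex: ((\a.a) (\f.(\g.(\h.((f h) g)))))
  Redex: ((\a.a) (\a.a))
Total redexes: 2

Answer: 2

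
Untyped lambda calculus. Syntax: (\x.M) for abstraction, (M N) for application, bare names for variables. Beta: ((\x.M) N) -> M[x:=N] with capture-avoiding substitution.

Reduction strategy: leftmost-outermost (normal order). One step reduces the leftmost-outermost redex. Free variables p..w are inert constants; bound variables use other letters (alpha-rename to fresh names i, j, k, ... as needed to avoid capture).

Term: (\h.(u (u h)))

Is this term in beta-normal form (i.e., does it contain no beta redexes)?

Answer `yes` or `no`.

Term: (\h.(u (u h)))
No beta redexes found.

Answer: yes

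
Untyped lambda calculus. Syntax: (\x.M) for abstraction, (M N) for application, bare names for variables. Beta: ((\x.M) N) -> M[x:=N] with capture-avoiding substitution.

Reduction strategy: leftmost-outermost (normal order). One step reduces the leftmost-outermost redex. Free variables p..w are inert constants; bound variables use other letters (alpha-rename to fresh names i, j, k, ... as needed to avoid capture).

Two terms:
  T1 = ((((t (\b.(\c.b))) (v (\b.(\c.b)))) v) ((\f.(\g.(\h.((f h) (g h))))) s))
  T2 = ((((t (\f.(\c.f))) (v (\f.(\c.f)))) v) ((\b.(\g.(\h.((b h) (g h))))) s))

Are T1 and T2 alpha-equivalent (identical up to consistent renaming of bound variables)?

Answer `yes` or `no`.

Answer: yes

Derivation:
Term 1: ((((t (\b.(\c.b))) (v (\b.(\c.b)))) v) ((\f.(\g.(\h.((f h) (g h))))) s))
Term 2: ((((t (\f.(\c.f))) (v (\f.(\c.f)))) v) ((\b.(\g.(\h.((b h) (g h))))) s))
Alpha-equivalence: compare structure up to binder renaming.
Result: True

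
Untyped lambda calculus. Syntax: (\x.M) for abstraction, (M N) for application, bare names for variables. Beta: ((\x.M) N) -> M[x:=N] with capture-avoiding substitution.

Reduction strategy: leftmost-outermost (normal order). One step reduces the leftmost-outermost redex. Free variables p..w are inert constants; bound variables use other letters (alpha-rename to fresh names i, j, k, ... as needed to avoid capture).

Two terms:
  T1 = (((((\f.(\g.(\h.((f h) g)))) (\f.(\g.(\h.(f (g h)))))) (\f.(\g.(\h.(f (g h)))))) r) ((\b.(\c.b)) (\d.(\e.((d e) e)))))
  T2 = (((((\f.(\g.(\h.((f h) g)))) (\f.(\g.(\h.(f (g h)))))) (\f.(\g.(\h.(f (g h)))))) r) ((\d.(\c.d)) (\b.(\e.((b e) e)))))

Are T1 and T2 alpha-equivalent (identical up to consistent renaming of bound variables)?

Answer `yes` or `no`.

Answer: yes

Derivation:
Term 1: (((((\f.(\g.(\h.((f h) g)))) (\f.(\g.(\h.(f (g h)))))) (\f.(\g.(\h.(f (g h)))))) r) ((\b.(\c.b)) (\d.(\e.((d e) e)))))
Term 2: (((((\f.(\g.(\h.((f h) g)))) (\f.(\g.(\h.(f (g h)))))) (\f.(\g.(\h.(f (g h)))))) r) ((\d.(\c.d)) (\b.(\e.((b e) e)))))
Alpha-equivalence: compare structure up to binder renaming.
Result: True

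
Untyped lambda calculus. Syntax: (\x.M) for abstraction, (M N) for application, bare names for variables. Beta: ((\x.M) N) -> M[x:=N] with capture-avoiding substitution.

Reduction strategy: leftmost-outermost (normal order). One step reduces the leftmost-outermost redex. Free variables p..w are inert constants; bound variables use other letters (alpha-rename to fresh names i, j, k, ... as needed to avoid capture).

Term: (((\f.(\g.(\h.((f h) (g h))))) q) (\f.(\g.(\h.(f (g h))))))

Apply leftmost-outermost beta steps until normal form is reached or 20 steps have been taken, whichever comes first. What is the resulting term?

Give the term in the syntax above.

Answer: (\h.((q h) (\g.(\i.(h (g i))))))

Derivation:
Step 0: (((\f.(\g.(\h.((f h) (g h))))) q) (\f.(\g.(\h.(f (g h))))))
Step 1: ((\g.(\h.((q h) (g h)))) (\f.(\g.(\h.(f (g h))))))
Step 2: (\h.((q h) ((\f.(\g.(\h.(f (g h))))) h)))
Step 3: (\h.((q h) (\g.(\i.(h (g i))))))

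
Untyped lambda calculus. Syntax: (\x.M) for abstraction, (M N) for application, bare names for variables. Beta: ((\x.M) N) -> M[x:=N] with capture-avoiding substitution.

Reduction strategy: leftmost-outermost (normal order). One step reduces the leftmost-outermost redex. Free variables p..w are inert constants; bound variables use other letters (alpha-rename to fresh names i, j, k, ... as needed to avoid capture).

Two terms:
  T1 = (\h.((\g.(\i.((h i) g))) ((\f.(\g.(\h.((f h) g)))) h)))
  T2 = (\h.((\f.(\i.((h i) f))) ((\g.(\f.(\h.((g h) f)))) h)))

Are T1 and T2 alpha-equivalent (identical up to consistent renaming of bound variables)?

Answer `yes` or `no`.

Answer: yes

Derivation:
Term 1: (\h.((\g.(\i.((h i) g))) ((\f.(\g.(\h.((f h) g)))) h)))
Term 2: (\h.((\f.(\i.((h i) f))) ((\g.(\f.(\h.((g h) f)))) h)))
Alpha-equivalence: compare structure up to binder renaming.
Result: True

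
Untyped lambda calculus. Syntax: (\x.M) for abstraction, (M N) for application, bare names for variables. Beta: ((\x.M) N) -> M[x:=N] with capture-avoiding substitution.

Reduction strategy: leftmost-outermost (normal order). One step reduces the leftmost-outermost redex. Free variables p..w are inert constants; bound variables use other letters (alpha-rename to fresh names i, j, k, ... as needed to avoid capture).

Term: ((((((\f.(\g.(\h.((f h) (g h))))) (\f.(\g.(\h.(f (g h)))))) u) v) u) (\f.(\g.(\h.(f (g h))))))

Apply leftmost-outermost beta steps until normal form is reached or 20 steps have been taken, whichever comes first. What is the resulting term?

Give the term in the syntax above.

Step 0: ((((((\f.(\g.(\h.((f h) (g h))))) (\f.(\g.(\h.(f (g h)))))) u) v) u) (\f.(\g.(\h.(f (g h))))))
Step 1: (((((\g.(\h.(((\f.(\g.(\h.(f (g h))))) h) (g h)))) u) v) u) (\f.(\g.(\h.(f (g h))))))
Step 2: ((((\h.(((\f.(\g.(\h.(f (g h))))) h) (u h))) v) u) (\f.(\g.(\h.(f (g h))))))
Step 3: (((((\f.(\g.(\h.(f (g h))))) v) (u v)) u) (\f.(\g.(\h.(f (g h))))))
Step 4: ((((\g.(\h.(v (g h)))) (u v)) u) (\f.(\g.(\h.(f (g h))))))
Step 5: (((\h.(v ((u v) h))) u) (\f.(\g.(\h.(f (g h))))))
Step 6: ((v ((u v) u)) (\f.(\g.(\h.(f (g h))))))

Answer: ((v ((u v) u)) (\f.(\g.(\h.(f (g h))))))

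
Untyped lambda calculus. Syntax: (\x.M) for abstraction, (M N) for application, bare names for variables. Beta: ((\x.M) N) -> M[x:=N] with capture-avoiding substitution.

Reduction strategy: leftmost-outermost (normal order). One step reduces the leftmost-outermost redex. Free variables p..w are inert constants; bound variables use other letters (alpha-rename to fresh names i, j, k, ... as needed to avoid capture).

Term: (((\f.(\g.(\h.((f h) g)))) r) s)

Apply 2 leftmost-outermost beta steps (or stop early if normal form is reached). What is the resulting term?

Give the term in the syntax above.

Answer: (\h.((r h) s))

Derivation:
Step 0: (((\f.(\g.(\h.((f h) g)))) r) s)
Step 1: ((\g.(\h.((r h) g))) s)
Step 2: (\h.((r h) s))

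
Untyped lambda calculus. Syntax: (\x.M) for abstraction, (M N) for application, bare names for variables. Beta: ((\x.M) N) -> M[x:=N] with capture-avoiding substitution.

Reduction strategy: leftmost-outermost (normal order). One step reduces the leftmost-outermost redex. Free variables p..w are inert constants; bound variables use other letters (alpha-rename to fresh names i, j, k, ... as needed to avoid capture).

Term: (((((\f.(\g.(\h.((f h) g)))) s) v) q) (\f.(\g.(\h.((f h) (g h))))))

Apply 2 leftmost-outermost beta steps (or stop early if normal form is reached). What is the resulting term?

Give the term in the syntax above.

Answer: (((\h.((s h) v)) q) (\f.(\g.(\h.((f h) (g h))))))

Derivation:
Step 0: (((((\f.(\g.(\h.((f h) g)))) s) v) q) (\f.(\g.(\h.((f h) (g h))))))
Step 1: ((((\g.(\h.((s h) g))) v) q) (\f.(\g.(\h.((f h) (g h))))))
Step 2: (((\h.((s h) v)) q) (\f.(\g.(\h.((f h) (g h))))))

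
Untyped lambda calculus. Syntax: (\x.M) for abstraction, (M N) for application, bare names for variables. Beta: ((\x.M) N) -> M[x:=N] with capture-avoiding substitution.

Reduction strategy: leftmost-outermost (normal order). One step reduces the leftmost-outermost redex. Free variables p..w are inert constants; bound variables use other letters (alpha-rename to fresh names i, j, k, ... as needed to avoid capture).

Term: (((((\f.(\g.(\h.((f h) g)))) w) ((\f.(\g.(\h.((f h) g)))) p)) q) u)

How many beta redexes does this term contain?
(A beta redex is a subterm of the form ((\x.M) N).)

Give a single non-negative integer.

Term: (((((\f.(\g.(\h.((f h) g)))) w) ((\f.(\g.(\h.((f h) g)))) p)) q) u)
  Redex: ((\f.(\g.(\h.((f h) g)))) w)
  Redex: ((\f.(\g.(\h.((f h) g)))) p)
Total redexes: 2

Answer: 2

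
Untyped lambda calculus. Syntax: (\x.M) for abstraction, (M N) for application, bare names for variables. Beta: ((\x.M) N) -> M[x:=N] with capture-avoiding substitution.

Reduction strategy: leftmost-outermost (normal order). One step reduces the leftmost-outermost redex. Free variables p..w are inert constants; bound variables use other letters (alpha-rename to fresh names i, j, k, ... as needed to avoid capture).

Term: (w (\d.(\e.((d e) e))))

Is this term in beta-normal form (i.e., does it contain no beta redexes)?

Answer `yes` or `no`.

Term: (w (\d.(\e.((d e) e))))
No beta redexes found.

Answer: yes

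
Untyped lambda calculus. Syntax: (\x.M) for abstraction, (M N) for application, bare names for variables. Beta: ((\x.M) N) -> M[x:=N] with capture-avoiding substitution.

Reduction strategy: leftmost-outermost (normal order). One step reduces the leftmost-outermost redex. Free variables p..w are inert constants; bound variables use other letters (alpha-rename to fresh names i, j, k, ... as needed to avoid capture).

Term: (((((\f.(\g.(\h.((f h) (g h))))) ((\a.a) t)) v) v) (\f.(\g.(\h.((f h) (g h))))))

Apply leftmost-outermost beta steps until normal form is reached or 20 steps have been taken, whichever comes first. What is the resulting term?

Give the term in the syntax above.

Answer: (((t v) (v v)) (\f.(\g.(\h.((f h) (g h))))))

Derivation:
Step 0: (((((\f.(\g.(\h.((f h) (g h))))) ((\a.a) t)) v) v) (\f.(\g.(\h.((f h) (g h))))))
Step 1: ((((\g.(\h.((((\a.a) t) h) (g h)))) v) v) (\f.(\g.(\h.((f h) (g h))))))
Step 2: (((\h.((((\a.a) t) h) (v h))) v) (\f.(\g.(\h.((f h) (g h))))))
Step 3: (((((\a.a) t) v) (v v)) (\f.(\g.(\h.((f h) (g h))))))
Step 4: (((t v) (v v)) (\f.(\g.(\h.((f h) (g h))))))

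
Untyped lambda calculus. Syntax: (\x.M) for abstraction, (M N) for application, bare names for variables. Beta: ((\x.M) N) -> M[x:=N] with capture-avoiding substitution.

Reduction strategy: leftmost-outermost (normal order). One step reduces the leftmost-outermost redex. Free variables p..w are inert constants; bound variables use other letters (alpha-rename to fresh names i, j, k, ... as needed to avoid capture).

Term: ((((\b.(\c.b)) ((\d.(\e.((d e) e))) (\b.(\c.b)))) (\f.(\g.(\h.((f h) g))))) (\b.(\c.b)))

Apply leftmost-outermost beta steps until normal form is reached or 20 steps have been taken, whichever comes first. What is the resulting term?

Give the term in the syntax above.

Answer: (\b.(\c.b))

Derivation:
Step 0: ((((\b.(\c.b)) ((\d.(\e.((d e) e))) (\b.(\c.b)))) (\f.(\g.(\h.((f h) g))))) (\b.(\c.b)))
Step 1: (((\c.((\d.(\e.((d e) e))) (\b.(\c.b)))) (\f.(\g.(\h.((f h) g))))) (\b.(\c.b)))
Step 2: (((\d.(\e.((d e) e))) (\b.(\c.b))) (\b.(\c.b)))
Step 3: ((\e.(((\b.(\c.b)) e) e)) (\b.(\c.b)))
Step 4: (((\b.(\c.b)) (\b.(\c.b))) (\b.(\c.b)))
Step 5: ((\c.(\b.(\c.b))) (\b.(\c.b)))
Step 6: (\b.(\c.b))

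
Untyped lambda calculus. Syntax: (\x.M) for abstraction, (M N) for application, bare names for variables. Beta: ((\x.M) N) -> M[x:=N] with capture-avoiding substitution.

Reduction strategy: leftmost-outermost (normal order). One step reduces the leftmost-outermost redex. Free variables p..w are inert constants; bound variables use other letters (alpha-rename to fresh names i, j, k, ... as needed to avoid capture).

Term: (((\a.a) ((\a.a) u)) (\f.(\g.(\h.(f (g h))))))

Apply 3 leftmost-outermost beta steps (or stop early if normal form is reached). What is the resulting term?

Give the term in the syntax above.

Answer: (u (\f.(\g.(\h.(f (g h))))))

Derivation:
Step 0: (((\a.a) ((\a.a) u)) (\f.(\g.(\h.(f (g h))))))
Step 1: (((\a.a) u) (\f.(\g.(\h.(f (g h))))))
Step 2: (u (\f.(\g.(\h.(f (g h))))))
Step 3: (normal form reached)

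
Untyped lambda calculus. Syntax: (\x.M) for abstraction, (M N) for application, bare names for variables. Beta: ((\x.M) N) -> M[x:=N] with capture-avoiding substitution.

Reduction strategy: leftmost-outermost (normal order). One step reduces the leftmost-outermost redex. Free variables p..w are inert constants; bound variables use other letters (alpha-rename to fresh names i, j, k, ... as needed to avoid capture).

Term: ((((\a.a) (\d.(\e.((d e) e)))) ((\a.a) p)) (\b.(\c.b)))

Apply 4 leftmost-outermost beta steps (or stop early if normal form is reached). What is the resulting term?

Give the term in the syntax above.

Answer: ((p (\b.(\c.b))) (\b.(\c.b)))

Derivation:
Step 0: ((((\a.a) (\d.(\e.((d e) e)))) ((\a.a) p)) (\b.(\c.b)))
Step 1: (((\d.(\e.((d e) e))) ((\a.a) p)) (\b.(\c.b)))
Step 2: ((\e.((((\a.a) p) e) e)) (\b.(\c.b)))
Step 3: ((((\a.a) p) (\b.(\c.b))) (\b.(\c.b)))
Step 4: ((p (\b.(\c.b))) (\b.(\c.b)))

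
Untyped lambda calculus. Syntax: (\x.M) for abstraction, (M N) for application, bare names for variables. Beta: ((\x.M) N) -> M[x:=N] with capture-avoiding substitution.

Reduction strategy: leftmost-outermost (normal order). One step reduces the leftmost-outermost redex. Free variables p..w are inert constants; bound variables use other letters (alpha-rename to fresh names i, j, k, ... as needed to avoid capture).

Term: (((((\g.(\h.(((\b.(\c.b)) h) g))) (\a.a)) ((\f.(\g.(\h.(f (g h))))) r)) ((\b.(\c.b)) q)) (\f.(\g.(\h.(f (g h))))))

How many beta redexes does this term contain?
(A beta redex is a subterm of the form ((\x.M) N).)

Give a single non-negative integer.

Term: (((((\g.(\h.(((\b.(\c.b)) h) g))) (\a.a)) ((\f.(\g.(\h.(f (g h))))) r)) ((\b.(\c.b)) q)) (\f.(\g.(\h.(f (g h))))))
  Redex: ((\g.(\h.(((\b.(\c.b)) h) g))) (\a.a))
  Redex: ((\b.(\c.b)) h)
  Redex: ((\f.(\g.(\h.(f (g h))))) r)
  Redex: ((\b.(\c.b)) q)
Total redexes: 4

Answer: 4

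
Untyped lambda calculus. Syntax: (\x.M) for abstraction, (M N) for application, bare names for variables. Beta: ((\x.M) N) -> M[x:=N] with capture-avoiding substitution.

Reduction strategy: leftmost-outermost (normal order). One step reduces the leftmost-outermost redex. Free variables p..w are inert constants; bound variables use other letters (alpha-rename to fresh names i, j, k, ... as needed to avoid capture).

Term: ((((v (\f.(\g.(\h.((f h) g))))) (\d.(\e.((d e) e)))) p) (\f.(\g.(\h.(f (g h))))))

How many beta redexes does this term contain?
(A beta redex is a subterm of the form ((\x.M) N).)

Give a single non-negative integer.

Term: ((((v (\f.(\g.(\h.((f h) g))))) (\d.(\e.((d e) e)))) p) (\f.(\g.(\h.(f (g h))))))
  (no redexes)
Total redexes: 0

Answer: 0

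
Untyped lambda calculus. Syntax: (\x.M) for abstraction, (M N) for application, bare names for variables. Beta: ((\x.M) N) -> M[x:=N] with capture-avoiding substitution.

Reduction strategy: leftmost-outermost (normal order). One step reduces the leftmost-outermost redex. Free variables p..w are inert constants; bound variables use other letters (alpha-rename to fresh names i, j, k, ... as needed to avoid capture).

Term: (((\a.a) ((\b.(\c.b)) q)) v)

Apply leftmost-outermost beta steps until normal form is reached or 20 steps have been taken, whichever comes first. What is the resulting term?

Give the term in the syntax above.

Answer: q

Derivation:
Step 0: (((\a.a) ((\b.(\c.b)) q)) v)
Step 1: (((\b.(\c.b)) q) v)
Step 2: ((\c.q) v)
Step 3: q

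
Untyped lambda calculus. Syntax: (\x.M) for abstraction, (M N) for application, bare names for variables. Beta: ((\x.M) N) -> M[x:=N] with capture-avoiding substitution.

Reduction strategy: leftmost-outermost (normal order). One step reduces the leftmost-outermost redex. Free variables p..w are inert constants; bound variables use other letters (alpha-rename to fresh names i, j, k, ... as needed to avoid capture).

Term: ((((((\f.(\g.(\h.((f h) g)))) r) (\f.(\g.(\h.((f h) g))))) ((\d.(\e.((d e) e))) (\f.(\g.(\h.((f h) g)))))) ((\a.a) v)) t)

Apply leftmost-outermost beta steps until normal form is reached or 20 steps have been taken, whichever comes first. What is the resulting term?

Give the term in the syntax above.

Answer: ((((r (\e.(\h.((e h) e)))) (\f.(\g.(\h.((f h) g))))) v) t)

Derivation:
Step 0: ((((((\f.(\g.(\h.((f h) g)))) r) (\f.(\g.(\h.((f h) g))))) ((\d.(\e.((d e) e))) (\f.(\g.(\h.((f h) g)))))) ((\a.a) v)) t)
Step 1: (((((\g.(\h.((r h) g))) (\f.(\g.(\h.((f h) g))))) ((\d.(\e.((d e) e))) (\f.(\g.(\h.((f h) g)))))) ((\a.a) v)) t)
Step 2: ((((\h.((r h) (\f.(\g.(\h.((f h) g)))))) ((\d.(\e.((d e) e))) (\f.(\g.(\h.((f h) g)))))) ((\a.a) v)) t)
Step 3: ((((r ((\d.(\e.((d e) e))) (\f.(\g.(\h.((f h) g)))))) (\f.(\g.(\h.((f h) g))))) ((\a.a) v)) t)
Step 4: ((((r (\e.(((\f.(\g.(\h.((f h) g)))) e) e))) (\f.(\g.(\h.((f h) g))))) ((\a.a) v)) t)
Step 5: ((((r (\e.((\g.(\h.((e h) g))) e))) (\f.(\g.(\h.((f h) g))))) ((\a.a) v)) t)
Step 6: ((((r (\e.(\h.((e h) e)))) (\f.(\g.(\h.((f h) g))))) ((\a.a) v)) t)
Step 7: ((((r (\e.(\h.((e h) e)))) (\f.(\g.(\h.((f h) g))))) v) t)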